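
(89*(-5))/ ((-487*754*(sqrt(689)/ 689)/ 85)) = 37825*sqrt(689)/ 367198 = 2.70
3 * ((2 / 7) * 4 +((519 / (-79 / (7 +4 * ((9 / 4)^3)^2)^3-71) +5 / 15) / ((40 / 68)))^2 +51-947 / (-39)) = 210317389425380010809400041944223276390899 / 322939109976586549564496812138300220625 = 651.26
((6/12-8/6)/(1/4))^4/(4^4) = 625/1296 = 0.48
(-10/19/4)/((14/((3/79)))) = -0.00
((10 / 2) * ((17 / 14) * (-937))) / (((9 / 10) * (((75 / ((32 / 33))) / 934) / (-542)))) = 41372227.99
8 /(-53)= -8 /53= -0.15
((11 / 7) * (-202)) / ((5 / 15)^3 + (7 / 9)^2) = -89991 / 182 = -494.46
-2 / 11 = -0.18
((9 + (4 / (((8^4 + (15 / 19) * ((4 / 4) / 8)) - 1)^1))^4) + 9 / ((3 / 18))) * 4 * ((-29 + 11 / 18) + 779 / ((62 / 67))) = 8585364534378387783506281115632 / 41882832279661007257824375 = 204985.29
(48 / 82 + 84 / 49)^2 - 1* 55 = -4094695 / 82369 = -49.71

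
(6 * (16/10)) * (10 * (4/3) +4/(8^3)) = 5123/40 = 128.08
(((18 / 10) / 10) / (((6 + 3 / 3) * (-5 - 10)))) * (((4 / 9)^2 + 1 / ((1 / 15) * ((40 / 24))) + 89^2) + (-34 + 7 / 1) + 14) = -641293 / 47250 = -13.57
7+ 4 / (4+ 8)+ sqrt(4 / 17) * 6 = 12 * sqrt(17) / 17+ 22 / 3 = 10.24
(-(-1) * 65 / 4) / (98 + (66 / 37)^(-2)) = 70785 / 428257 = 0.17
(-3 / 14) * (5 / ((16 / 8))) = -15 / 28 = -0.54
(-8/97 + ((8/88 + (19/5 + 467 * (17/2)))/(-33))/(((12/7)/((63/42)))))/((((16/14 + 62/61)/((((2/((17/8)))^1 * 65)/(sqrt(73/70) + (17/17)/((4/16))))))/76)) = -1949099191013520/32102021281 + 6961068539334 * sqrt(5110)/32102021281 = -45214.98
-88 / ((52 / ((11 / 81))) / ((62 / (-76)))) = 3751 / 20007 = 0.19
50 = 50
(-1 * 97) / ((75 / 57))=-73.72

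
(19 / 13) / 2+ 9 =253 / 26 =9.73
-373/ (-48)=373/ 48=7.77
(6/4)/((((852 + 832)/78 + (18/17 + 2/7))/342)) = 125307/5602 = 22.37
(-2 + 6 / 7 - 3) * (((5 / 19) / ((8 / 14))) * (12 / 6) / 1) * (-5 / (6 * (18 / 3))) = 0.53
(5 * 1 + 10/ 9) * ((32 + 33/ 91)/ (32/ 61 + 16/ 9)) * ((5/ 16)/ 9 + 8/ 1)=879362275/ 1274112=690.18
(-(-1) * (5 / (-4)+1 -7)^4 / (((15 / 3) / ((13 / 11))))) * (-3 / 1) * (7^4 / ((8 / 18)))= -596061770031 / 56320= -10583483.13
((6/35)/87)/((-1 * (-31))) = 2/31465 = 0.00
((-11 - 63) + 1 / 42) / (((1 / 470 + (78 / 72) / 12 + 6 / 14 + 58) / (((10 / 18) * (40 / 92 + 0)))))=-292058000 / 956508981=-0.31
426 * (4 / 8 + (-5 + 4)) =-213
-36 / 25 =-1.44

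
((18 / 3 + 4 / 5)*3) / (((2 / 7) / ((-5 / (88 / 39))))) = -13923 / 88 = -158.22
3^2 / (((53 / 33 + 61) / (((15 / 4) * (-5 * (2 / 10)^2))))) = -891 / 8264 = -0.11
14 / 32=7 / 16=0.44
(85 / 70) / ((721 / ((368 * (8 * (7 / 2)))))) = 12512 / 721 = 17.35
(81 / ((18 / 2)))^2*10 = 810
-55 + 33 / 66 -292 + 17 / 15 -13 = -10751 / 30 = -358.37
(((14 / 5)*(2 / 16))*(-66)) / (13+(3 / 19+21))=-0.68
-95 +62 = -33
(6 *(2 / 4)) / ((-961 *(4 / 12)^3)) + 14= 13.92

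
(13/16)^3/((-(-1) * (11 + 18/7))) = 0.04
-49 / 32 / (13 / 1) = -49 / 416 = -0.12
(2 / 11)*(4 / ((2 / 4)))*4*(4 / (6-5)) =256 / 11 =23.27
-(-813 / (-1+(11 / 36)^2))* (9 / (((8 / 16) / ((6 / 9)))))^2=-151725312 / 1175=-129127.93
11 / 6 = 1.83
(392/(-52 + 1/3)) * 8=-9408/155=-60.70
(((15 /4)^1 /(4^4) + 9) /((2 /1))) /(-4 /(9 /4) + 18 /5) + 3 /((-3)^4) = 11383601 /4534272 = 2.51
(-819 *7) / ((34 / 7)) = -40131 / 34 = -1180.32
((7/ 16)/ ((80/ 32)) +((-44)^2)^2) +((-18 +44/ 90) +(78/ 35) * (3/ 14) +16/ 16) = 13223226739/ 3528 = 3748080.14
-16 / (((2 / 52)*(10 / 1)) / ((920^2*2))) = -70420480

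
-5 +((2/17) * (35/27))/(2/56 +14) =-899975/180387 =-4.99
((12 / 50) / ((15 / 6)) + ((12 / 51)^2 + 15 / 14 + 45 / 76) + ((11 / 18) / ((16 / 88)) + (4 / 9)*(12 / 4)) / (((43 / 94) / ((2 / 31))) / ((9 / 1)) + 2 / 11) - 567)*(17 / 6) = -64782504882251 / 40804267000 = -1587.64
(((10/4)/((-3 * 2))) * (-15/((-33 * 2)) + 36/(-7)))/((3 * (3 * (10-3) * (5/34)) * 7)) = 12869/407484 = 0.03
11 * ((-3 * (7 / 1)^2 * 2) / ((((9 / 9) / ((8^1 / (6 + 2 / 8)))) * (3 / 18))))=-620928 / 25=-24837.12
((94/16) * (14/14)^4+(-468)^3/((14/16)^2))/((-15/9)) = 157444957443/1960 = 80329059.92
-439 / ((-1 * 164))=439 / 164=2.68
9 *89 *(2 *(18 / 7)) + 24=29004 / 7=4143.43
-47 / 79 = -0.59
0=0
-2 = -2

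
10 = 10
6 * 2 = 12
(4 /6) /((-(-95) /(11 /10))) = 11 /1425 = 0.01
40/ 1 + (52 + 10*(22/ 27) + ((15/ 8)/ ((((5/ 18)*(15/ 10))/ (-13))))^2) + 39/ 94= 17881799/ 5076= 3522.81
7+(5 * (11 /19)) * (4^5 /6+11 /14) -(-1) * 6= 21391 /42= 509.31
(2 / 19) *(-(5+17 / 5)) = -84 / 95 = -0.88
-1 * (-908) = 908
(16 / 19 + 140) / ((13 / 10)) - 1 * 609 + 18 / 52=-247155 / 494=-500.31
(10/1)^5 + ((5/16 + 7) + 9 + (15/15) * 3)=100019.31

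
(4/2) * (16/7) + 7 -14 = -2.43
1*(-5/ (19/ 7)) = -35/ 19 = -1.84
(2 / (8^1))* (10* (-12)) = -30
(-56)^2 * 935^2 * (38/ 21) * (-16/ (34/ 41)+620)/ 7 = 425723302400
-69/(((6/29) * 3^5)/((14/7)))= -667/243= -2.74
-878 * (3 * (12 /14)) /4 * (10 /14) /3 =-6585 /49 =-134.39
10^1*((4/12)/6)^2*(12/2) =0.19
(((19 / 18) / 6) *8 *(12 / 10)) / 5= 76 / 225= 0.34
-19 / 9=-2.11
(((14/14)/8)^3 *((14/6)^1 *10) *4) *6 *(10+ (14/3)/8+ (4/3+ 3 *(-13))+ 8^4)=1708945/384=4450.38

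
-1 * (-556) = 556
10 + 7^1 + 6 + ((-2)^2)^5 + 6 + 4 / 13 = 13693 / 13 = 1053.31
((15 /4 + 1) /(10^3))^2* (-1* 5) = -361 /3200000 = -0.00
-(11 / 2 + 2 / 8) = -23 / 4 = -5.75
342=342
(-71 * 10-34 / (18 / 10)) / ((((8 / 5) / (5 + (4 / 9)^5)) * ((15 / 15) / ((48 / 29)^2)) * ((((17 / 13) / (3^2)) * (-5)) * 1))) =808506250240 / 93802617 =8619.23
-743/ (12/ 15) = -3715/ 4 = -928.75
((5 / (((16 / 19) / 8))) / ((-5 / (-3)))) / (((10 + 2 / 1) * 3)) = 19 / 24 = 0.79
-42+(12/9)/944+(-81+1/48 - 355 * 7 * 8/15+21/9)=-1365003/944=-1445.98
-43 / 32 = -1.34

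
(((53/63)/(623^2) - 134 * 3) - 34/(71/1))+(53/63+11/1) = -678186336775/1736101017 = -390.64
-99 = -99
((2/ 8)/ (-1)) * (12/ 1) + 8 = 5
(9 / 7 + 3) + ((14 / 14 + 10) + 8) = 163 / 7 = 23.29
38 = 38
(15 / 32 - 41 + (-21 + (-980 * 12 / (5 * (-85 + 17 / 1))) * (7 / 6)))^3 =-1529221973761 / 160989184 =-9498.91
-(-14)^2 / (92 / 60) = -127.83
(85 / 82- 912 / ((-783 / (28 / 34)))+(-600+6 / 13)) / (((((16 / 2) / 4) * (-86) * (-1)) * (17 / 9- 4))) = 2826282415 / 1717458184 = 1.65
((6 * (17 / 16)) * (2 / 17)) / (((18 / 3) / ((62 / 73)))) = 31 / 292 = 0.11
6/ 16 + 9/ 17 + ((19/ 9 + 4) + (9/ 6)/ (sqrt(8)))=3 * sqrt(2)/ 8 + 8587/ 1224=7.55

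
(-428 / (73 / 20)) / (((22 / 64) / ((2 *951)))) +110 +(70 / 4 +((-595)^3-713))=-339338601243 / 1606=-211294272.26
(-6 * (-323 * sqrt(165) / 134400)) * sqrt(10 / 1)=0.59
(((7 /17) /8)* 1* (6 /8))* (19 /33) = 133 /5984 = 0.02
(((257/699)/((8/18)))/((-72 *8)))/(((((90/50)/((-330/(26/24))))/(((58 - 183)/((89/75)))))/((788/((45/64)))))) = -69614875000/2426229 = -28692.62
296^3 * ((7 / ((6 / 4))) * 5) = 605134506.67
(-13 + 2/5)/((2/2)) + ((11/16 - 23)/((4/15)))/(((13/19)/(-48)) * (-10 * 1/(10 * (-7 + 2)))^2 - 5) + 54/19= 302172921/43324940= 6.97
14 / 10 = 7 / 5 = 1.40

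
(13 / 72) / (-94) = -13 / 6768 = -0.00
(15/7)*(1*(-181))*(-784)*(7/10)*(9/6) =319284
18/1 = 18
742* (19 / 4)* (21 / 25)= 2960.58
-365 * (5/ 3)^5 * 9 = -1140625/ 27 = -42245.37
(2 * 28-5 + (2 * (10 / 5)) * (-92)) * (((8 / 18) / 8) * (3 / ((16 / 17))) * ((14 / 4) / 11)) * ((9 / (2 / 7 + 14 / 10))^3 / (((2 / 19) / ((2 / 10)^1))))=-1493482805325 / 289173632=-5164.66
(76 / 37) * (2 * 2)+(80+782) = 32198 / 37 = 870.22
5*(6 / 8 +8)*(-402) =-35175 / 2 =-17587.50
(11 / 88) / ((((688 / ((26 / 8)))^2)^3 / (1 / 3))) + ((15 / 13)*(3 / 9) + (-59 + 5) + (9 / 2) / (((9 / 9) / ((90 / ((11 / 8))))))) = 359193826037656540011569495 / 1490863411702460892315648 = 240.93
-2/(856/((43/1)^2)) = -4.32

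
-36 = -36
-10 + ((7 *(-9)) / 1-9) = -82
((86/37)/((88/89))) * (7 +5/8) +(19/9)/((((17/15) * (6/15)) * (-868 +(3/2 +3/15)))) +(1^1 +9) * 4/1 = 333275887891/5754172512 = 57.92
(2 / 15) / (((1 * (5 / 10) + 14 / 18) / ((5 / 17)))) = 12 / 391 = 0.03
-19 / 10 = -1.90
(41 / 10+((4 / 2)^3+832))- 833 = 111 / 10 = 11.10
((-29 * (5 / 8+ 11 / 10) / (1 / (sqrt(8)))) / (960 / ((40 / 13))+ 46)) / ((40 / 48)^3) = -54027 * sqrt(2) / 111875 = -0.68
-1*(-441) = 441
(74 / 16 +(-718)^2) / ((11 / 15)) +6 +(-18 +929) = 61944131 / 88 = 703910.58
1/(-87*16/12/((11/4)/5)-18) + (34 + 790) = 2074821/2518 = 824.00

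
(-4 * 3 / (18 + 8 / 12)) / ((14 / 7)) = -9 / 28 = -0.32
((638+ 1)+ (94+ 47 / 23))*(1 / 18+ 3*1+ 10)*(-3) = -1986455 / 69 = -28789.20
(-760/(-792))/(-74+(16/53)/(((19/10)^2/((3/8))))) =-1817635/140108958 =-0.01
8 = 8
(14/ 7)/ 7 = 2/ 7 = 0.29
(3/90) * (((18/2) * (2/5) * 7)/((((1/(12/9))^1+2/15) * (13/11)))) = 2772/3445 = 0.80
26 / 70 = 13 / 35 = 0.37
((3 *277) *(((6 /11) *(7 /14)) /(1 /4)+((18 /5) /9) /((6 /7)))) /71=71189 /3905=18.23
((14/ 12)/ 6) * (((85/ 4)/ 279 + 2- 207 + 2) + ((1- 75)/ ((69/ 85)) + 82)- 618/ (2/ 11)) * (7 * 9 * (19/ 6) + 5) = -265369422955/ 1848096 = -143590.71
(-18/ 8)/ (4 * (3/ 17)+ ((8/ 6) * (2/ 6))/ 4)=-1377/ 500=-2.75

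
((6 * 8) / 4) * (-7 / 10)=-42 / 5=-8.40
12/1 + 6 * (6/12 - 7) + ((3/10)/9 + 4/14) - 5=-6653/210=-31.68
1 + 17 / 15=32 / 15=2.13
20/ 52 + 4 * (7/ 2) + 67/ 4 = 1619/ 52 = 31.13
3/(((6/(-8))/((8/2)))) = -16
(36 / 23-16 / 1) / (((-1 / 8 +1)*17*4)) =-664 / 2737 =-0.24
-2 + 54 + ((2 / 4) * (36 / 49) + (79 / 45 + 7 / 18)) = 240397 / 4410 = 54.51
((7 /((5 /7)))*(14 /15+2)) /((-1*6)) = -1078 /225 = -4.79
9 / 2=4.50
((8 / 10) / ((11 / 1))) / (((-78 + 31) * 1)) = -4 / 2585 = -0.00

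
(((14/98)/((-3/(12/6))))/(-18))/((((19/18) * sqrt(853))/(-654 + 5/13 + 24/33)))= -0.11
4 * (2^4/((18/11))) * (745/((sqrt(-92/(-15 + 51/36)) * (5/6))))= 26224 * sqrt(11247)/207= 13435.29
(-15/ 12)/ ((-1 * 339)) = 5/ 1356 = 0.00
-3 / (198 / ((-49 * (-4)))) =-98 / 33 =-2.97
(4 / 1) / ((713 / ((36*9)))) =1296 / 713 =1.82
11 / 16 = 0.69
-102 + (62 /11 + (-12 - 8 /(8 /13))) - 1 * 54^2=-33411 /11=-3037.36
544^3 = 160989184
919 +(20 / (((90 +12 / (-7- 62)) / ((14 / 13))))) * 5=920.20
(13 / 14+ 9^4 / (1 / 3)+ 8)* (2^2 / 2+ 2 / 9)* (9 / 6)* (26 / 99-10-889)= -122646254125 / 2079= -58992907.23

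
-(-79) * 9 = 711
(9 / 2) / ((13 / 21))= 7.27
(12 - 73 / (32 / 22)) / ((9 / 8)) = -611 / 18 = -33.94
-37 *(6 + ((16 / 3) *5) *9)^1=-9102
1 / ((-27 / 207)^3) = -12167 / 27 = -450.63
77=77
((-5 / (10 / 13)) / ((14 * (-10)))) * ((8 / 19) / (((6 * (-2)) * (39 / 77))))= -11 / 3420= -0.00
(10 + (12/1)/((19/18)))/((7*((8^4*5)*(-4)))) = -29/778240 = -0.00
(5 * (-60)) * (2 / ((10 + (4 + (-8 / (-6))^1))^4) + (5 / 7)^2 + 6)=-53561865075 / 27424418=-1953.07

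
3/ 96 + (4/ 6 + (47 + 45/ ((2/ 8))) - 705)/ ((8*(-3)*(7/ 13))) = 74527/ 2016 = 36.97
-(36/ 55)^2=-0.43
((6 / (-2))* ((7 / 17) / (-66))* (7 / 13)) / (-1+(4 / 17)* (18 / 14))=-343 / 23738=-0.01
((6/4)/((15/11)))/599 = 11/5990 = 0.00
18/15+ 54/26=213/65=3.28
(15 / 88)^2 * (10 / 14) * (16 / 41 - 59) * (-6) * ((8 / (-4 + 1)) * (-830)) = 1121900625 / 69454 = 16153.15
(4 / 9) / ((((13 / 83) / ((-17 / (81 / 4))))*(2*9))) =-11288 / 85293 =-0.13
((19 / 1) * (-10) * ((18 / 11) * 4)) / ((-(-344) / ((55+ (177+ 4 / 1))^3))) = -47519403.30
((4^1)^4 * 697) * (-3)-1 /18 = -535296.06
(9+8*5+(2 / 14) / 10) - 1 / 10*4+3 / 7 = 3433 / 70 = 49.04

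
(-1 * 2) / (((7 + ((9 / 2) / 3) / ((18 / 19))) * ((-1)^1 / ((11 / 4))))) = 0.64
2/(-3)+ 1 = 1/3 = 0.33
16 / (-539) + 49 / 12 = 26219 / 6468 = 4.05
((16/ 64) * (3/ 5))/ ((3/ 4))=1/ 5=0.20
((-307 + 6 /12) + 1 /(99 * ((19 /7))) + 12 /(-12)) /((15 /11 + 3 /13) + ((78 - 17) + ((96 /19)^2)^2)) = -103148474767 /239618863422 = -0.43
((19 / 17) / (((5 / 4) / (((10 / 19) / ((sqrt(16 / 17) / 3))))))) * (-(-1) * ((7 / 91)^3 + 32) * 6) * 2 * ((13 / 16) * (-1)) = -632745 * sqrt(17) / 5746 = -454.03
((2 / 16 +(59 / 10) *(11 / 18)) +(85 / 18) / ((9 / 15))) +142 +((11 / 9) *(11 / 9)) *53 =754187 / 3240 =232.77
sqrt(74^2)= 74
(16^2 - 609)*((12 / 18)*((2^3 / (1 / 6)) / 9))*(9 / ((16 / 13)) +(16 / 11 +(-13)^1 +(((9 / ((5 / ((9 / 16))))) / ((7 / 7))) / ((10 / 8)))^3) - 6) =37670977097 / 3093750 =12176.48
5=5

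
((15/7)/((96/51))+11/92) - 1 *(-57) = 300145/5152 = 58.26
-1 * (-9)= 9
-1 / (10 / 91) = -91 / 10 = -9.10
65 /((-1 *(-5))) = 13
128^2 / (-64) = -256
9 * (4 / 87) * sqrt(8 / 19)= 24 * sqrt(38) / 551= 0.27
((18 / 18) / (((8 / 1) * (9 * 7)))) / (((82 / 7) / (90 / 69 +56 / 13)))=839 / 882648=0.00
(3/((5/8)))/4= 6/5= 1.20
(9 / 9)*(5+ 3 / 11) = 58 / 11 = 5.27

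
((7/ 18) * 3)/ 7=1/ 6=0.17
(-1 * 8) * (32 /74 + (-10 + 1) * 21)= 55816 /37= 1508.54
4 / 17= 0.24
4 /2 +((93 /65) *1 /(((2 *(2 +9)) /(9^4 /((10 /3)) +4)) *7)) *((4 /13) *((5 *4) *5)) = 669362 /1183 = 565.82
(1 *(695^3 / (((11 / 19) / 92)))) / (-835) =-117361550300 / 1837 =-63887615.84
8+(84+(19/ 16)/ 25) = 36819/ 400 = 92.05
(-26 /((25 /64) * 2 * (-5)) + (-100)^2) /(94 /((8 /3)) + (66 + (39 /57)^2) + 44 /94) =28297155392 /288965625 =97.93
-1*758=-758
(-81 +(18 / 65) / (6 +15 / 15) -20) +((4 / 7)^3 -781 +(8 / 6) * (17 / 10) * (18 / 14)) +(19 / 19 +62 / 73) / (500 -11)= -233150073151 / 265288205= -878.86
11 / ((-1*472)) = -11 / 472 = -0.02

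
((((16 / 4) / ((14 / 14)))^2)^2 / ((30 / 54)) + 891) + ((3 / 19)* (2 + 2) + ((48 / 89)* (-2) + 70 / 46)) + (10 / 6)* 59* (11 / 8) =6945121453 / 4667160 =1488.08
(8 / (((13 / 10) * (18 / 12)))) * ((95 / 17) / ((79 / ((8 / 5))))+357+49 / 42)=230961520 / 157131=1469.87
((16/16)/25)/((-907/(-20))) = 4/4535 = 0.00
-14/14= -1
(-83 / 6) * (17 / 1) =-1411 / 6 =-235.17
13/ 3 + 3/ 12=55/ 12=4.58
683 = 683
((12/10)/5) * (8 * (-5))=-48/5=-9.60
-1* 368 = -368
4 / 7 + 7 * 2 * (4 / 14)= 32 / 7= 4.57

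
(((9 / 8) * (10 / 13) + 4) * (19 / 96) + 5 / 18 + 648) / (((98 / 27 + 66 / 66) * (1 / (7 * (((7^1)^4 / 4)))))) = 490244845209 / 832000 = 589236.59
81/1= 81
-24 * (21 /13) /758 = -0.05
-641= -641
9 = 9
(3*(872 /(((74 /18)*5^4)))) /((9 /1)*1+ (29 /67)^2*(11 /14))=1479646224 /13293753125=0.11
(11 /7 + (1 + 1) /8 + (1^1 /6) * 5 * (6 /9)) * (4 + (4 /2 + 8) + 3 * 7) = 2995 /36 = 83.19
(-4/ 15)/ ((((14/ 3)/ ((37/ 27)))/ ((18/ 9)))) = -148/ 945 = -0.16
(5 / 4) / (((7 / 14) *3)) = 5 / 6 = 0.83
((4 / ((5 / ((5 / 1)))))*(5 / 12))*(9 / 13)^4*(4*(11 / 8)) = 120285 / 57122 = 2.11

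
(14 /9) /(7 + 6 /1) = 14 /117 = 0.12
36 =36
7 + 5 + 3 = 15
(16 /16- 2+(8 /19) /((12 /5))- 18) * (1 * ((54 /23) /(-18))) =1073 /437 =2.46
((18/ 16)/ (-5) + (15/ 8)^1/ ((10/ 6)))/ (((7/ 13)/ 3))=5.01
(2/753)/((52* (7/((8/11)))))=0.00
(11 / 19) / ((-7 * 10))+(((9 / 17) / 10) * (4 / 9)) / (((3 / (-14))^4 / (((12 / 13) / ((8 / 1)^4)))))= -730859 / 126977760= -0.01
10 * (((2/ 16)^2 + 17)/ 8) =5445/ 256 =21.27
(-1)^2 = 1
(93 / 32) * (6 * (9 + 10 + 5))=837 / 2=418.50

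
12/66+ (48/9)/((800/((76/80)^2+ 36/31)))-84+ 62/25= -1663897699/20460000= -81.32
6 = 6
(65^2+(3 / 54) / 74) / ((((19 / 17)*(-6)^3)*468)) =-95670917 / 2558335104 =-0.04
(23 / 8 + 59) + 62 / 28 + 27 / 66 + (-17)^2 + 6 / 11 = 218091 / 616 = 354.04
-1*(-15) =15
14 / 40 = 7 / 20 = 0.35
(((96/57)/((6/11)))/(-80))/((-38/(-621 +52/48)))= -81829/129960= -0.63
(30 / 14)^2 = 225 / 49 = 4.59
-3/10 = -0.30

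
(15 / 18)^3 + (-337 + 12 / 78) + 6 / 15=-335.87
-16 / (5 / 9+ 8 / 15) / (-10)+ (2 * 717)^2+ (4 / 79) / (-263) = 2093522017736 / 1018073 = 2056357.47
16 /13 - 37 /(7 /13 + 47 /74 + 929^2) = 13283482414 /10793205423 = 1.23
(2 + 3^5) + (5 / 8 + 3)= 1989 / 8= 248.62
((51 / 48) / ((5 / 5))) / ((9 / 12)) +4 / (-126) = 349 / 252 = 1.38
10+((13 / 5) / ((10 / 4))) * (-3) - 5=47 / 25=1.88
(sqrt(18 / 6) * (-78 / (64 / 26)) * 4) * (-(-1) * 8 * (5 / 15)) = -585.43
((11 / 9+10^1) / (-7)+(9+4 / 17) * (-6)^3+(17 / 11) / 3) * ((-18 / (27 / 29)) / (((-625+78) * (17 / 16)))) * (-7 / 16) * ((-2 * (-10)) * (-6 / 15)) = -10910418976 / 46950651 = -232.38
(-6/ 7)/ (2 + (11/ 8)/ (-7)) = -48/ 101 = -0.48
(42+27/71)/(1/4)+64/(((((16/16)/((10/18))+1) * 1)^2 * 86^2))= 1090480736/6432671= 169.52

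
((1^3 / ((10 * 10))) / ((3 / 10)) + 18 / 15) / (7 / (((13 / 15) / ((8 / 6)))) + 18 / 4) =0.08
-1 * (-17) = 17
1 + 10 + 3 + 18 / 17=15.06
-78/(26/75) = -225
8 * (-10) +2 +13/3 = -221/3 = -73.67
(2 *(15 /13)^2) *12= 5400 /169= 31.95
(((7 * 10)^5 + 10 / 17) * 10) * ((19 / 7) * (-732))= -3973779853390800 / 119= -33393108011687.39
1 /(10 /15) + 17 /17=5 /2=2.50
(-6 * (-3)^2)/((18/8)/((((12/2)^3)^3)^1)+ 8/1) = -241864704/35831809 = -6.75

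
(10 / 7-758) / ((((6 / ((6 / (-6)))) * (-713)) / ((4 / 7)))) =-10592 / 104811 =-0.10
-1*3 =-3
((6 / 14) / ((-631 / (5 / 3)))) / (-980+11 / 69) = 345 / 298628953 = 0.00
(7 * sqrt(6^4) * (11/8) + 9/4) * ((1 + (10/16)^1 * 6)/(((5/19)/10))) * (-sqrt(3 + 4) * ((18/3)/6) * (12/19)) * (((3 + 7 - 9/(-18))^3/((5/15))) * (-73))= 161269062885 * sqrt(7)/16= 26667364660.13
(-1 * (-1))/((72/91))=91/72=1.26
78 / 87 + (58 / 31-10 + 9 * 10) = 74408 / 899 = 82.77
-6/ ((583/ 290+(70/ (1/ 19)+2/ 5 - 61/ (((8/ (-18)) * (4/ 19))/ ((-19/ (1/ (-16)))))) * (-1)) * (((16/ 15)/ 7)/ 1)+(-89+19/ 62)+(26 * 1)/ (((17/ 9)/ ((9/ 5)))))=32094300/ 162967189837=0.00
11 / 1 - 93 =-82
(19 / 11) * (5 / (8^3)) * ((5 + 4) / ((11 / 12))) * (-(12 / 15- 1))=513 / 15488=0.03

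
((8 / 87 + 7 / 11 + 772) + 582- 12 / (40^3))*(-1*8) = -20743597129 / 1914000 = -10837.83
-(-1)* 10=10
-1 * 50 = -50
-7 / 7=-1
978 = 978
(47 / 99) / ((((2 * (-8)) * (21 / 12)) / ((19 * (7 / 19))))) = -47 / 396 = -0.12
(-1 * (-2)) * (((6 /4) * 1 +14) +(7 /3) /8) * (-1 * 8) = -758 /3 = -252.67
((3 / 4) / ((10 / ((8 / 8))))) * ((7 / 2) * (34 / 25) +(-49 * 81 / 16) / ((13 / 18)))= -2641947 / 104000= -25.40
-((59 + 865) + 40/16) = -1853/2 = -926.50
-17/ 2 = -8.50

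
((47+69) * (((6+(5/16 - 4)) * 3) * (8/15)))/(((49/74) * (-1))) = -158804/245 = -648.18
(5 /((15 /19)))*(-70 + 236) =1051.33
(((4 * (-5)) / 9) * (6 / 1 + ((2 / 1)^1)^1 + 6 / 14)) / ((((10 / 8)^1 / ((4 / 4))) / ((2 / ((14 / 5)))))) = -4720 / 441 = -10.70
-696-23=-719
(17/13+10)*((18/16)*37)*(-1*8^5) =-200503296/13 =-15423330.46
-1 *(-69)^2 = -4761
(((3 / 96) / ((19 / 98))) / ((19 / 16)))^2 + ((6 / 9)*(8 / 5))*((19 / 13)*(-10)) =-79141529 / 5082519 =-15.57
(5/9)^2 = 25/81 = 0.31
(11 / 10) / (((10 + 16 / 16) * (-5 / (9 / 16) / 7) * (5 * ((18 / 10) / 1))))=-0.01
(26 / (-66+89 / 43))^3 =-1397415032 / 20774195749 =-0.07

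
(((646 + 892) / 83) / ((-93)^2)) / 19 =1538 / 13639473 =0.00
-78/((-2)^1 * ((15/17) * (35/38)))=8398/175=47.99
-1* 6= -6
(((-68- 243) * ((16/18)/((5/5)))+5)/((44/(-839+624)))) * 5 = 6631.88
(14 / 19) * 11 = 154 / 19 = 8.11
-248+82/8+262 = 97/4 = 24.25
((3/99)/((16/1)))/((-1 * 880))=-1/464640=-0.00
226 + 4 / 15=3394 / 15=226.27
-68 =-68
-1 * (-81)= 81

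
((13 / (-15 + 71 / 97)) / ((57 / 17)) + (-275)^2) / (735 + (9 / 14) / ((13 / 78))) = 41761184941 / 408008736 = 102.35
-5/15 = -1/3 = -0.33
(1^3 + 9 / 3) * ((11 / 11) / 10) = 2 / 5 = 0.40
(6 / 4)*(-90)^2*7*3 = 255150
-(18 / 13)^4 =-104976 / 28561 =-3.68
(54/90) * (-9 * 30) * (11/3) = -594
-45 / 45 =-1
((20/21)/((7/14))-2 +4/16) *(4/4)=0.15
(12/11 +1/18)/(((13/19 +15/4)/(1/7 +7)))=431300/233541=1.85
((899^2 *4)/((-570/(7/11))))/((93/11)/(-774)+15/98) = -23840313098/938885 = -25392.15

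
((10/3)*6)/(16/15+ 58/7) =1050/491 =2.14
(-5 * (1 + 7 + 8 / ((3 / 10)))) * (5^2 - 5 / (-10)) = -4420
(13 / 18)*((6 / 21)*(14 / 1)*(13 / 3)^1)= 12.52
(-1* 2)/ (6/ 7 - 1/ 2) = -28/ 5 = -5.60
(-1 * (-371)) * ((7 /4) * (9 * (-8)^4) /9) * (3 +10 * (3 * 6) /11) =566436864 /11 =51494260.36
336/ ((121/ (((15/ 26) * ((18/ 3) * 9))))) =136080/ 1573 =86.51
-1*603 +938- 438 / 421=140597 / 421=333.96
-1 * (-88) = 88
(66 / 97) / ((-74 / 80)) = -2640 / 3589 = -0.74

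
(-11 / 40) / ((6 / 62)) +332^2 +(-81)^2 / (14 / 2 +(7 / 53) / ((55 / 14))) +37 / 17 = 4649230070909 / 41826120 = 111156.14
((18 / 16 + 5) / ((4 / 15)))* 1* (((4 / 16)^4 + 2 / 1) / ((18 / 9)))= 377055 / 16384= 23.01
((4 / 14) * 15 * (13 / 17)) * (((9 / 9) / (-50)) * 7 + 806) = 1571427 / 595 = 2641.05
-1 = -1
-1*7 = -7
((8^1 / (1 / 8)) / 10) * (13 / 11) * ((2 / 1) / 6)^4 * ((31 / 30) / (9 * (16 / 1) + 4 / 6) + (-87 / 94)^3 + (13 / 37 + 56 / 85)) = 42692242996 / 2036526040395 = 0.02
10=10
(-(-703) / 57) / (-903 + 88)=-37 / 2445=-0.02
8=8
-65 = -65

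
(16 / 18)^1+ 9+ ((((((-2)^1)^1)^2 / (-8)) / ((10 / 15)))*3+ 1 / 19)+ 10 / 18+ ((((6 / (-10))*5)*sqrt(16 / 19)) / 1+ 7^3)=240253 / 684 - 12*sqrt(19) / 19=348.49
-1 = -1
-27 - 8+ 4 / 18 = -313 / 9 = -34.78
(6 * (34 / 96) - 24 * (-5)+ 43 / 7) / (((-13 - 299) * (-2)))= 7183 / 34944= 0.21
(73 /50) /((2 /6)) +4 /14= 1633 /350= 4.67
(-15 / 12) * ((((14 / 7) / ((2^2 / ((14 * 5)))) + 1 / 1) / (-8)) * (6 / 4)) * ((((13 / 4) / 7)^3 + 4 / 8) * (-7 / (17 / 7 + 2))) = -1778355 / 222208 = -8.00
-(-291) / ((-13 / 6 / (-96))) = 12893.54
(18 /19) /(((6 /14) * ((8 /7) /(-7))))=-1029 /76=-13.54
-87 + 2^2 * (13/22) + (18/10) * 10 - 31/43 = -31860/473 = -67.36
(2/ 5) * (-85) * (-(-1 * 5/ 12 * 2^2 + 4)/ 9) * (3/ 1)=238/ 9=26.44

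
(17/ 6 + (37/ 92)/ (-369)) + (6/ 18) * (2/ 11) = 1080271/ 373428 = 2.89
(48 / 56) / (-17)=-6 / 119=-0.05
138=138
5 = 5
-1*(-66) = 66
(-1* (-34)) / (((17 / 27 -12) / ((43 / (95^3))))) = -39474 / 263214125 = -0.00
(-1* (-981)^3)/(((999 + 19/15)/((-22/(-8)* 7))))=99127994805/5456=18168620.75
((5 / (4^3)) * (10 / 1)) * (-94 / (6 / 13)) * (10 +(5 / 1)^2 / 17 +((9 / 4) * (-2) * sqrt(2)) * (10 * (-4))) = -229125 * sqrt(2) / 8 - 992875 / 544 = -42329.10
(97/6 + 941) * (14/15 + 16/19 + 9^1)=17636753/1710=10313.89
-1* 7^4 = -2401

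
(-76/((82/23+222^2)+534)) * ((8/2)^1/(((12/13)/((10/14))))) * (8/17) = -0.00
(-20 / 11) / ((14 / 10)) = -100 / 77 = -1.30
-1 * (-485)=485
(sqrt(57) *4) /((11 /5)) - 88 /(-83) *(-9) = 4.18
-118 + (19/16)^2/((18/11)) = -539773/4608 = -117.14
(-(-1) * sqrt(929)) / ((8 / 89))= 89 * sqrt(929) / 8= 339.08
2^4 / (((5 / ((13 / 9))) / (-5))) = -208 / 9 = -23.11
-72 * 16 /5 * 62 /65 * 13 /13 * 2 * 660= -18855936 /65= -290091.32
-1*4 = -4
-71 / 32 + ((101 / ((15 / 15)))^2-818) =9380.78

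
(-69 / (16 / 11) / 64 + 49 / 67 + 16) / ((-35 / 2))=-1097051 / 1200640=-0.91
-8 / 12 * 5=-3.33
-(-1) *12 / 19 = 12 / 19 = 0.63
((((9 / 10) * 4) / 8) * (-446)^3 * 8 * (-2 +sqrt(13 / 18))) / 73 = 5032036.30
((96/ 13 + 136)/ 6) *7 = 6524/ 39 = 167.28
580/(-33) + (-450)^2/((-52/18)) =-30078790/429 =-70113.73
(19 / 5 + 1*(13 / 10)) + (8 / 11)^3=73001 / 13310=5.48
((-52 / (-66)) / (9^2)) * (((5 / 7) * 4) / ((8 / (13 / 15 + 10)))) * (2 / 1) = 4238 / 56133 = 0.08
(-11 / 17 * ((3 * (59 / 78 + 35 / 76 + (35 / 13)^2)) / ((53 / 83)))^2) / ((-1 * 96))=8062928678921699 / 756262363104768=10.66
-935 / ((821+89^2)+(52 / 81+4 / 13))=-984555 / 9206326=-0.11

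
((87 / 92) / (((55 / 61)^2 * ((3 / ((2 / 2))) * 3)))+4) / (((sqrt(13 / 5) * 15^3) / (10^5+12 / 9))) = 19889740193 * sqrt(65) / 2113340625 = 75.88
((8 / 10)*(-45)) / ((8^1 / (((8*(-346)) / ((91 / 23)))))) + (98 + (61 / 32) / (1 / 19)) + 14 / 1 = 9599229 / 2912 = 3296.44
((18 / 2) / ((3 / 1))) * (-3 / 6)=-3 / 2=-1.50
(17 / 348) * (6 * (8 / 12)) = 17 / 87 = 0.20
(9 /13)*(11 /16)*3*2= 297 /104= 2.86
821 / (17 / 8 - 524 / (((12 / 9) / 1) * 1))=-6568 / 3127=-2.10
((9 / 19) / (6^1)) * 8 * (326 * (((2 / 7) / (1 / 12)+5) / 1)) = 230808 / 133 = 1735.40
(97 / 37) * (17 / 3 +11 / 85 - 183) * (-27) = 39448251 / 3145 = 12543.16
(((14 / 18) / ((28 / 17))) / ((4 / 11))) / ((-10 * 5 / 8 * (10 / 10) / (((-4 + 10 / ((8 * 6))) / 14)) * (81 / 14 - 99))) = -17017 / 28188000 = -0.00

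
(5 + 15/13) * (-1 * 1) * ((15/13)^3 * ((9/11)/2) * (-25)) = 30375000/314171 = 96.68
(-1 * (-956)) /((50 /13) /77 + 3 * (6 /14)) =136708 /191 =715.75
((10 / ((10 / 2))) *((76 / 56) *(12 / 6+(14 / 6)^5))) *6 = 657134 / 567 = 1158.97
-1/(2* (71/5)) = -5/142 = -0.04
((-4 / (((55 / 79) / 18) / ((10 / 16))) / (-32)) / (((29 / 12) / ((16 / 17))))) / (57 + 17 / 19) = 0.01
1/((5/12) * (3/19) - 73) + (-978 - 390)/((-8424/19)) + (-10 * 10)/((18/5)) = -1780291/72059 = -24.71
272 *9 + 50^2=4948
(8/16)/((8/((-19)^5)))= -2476099/16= -154756.19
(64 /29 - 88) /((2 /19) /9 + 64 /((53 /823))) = -11274372 /130601761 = -0.09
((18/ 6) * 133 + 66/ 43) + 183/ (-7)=112692/ 301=374.39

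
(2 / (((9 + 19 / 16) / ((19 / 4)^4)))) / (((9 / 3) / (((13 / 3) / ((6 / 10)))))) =8470865 / 35208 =240.59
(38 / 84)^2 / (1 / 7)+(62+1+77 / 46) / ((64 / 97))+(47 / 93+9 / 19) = 100.43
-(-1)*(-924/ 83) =-924/ 83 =-11.13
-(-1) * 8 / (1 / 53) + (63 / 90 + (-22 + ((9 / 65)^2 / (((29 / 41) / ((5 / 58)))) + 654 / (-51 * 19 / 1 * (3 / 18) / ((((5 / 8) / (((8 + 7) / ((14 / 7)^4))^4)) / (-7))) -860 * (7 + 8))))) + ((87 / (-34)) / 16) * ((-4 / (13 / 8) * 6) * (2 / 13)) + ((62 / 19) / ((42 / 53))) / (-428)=10446064318352198363393 / 25920803833654793700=403.00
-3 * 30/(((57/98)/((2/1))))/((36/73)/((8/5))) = -57232/57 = -1004.07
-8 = -8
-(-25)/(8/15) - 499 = -3617/8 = -452.12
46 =46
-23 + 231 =208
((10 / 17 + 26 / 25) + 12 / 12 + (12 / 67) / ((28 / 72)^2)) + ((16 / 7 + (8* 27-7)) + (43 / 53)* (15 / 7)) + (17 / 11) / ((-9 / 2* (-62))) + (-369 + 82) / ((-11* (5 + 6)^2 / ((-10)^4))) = 65168371870850342 / 27461100726675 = 2373.12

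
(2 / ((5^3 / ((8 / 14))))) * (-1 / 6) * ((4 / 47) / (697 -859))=8 / 9993375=0.00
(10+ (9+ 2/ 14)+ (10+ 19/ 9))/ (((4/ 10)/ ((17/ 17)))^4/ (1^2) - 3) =-111875/ 10647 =-10.51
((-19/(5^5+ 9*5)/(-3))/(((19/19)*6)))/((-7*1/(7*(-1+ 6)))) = -19/11412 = -0.00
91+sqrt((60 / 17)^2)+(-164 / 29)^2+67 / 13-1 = 24285385 / 185861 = 130.66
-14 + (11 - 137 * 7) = -962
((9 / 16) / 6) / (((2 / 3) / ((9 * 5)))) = 405 / 64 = 6.33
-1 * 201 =-201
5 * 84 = 420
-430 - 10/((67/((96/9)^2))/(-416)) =4000550/603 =6634.41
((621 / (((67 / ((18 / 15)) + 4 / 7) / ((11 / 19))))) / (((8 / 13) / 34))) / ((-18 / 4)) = -153153 / 1957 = -78.26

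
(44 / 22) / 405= 2 / 405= 0.00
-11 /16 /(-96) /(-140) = -11 /215040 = -0.00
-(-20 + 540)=-520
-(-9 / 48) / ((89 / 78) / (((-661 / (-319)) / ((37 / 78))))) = 0.72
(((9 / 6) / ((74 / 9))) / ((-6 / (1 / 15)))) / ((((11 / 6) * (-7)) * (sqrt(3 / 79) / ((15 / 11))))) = 9 * sqrt(237) / 125356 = 0.00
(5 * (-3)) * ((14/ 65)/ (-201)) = 14/ 871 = 0.02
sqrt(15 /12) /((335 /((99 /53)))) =99* sqrt(5) /35510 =0.01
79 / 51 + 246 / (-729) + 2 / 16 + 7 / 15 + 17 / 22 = 4682177 / 1817640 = 2.58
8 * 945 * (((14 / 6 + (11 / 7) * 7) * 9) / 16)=56700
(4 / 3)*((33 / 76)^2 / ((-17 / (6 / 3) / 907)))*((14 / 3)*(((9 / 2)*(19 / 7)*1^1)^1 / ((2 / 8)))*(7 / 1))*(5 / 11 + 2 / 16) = -1885653 / 76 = -24811.22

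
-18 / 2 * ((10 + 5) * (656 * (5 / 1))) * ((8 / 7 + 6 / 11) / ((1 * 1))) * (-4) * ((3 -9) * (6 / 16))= -518076000 / 77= -6728259.74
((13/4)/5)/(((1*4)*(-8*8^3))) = -13/327680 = -0.00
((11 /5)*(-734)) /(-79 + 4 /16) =32296 /1575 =20.51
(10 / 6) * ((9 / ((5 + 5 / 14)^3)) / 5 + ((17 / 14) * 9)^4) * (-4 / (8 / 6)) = -128433218147879 / 1800750000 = -71322.07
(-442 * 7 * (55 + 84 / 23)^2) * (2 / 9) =-11260928588 / 4761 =-2365244.40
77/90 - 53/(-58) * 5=7079/1305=5.42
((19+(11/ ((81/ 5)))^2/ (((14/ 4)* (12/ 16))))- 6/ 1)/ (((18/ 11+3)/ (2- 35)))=-219657713/ 2342277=-93.78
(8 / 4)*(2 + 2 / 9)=40 / 9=4.44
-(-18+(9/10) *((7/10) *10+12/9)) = 21/2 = 10.50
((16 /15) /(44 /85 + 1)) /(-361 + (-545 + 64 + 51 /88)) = -23936 /28655415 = -0.00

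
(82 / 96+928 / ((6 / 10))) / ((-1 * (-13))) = 74281 / 624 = 119.04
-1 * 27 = -27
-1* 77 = -77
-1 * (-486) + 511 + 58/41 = 40935/41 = 998.41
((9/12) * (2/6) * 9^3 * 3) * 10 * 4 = 21870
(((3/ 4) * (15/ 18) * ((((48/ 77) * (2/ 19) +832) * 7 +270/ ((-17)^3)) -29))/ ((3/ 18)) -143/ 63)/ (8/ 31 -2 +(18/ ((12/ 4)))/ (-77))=-174311056559191/ 14597977248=-11940.77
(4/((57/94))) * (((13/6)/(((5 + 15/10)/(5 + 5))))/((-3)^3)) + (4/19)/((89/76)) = -260768/410913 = -0.63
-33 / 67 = -0.49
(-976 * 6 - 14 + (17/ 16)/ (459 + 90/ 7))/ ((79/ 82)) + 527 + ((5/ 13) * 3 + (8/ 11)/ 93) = -51495447628369/ 9253869768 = -5564.75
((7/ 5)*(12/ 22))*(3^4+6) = 3654/ 55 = 66.44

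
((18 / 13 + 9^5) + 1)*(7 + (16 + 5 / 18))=160826446 / 117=1374585.01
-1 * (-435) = 435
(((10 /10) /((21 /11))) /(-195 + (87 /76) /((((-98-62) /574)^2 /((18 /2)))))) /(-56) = 668800 /4461901731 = 0.00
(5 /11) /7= 5 /77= 0.06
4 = 4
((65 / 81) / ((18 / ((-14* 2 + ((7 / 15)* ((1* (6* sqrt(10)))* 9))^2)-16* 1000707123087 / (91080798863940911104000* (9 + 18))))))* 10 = 467877509724120781473744647 / 165994755929532310487040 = 2818.63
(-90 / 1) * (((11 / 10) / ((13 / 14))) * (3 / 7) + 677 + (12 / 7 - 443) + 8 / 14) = -21311.41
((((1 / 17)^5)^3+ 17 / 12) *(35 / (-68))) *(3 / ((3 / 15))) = -8515708578241701986275 / 778579070010669895696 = -10.94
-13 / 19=-0.68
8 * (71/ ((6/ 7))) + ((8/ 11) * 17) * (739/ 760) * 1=2115149/ 3135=674.69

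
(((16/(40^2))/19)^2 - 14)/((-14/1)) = 50539999/50540000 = 1.00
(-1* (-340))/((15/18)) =408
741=741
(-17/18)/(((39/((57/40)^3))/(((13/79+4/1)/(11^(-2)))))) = -4641848827/131456000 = -35.31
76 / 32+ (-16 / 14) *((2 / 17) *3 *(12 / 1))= -2.47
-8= -8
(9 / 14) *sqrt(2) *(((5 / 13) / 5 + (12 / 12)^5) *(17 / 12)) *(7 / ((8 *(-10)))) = -357 *sqrt(2) / 4160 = -0.12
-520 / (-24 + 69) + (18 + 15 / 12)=277 / 36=7.69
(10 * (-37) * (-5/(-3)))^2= 3422500/9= 380277.78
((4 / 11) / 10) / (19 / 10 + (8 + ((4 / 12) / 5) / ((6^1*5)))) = 45 / 12254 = 0.00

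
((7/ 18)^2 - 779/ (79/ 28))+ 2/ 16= -14120035/ 51192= -275.83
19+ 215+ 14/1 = 248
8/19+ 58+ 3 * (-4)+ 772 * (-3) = -43122/19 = -2269.58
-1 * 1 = -1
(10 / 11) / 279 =10 / 3069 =0.00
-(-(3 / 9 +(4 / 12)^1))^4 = -16 / 81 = -0.20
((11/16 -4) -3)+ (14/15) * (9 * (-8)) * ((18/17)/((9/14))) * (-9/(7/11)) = 2120311/1360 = 1559.05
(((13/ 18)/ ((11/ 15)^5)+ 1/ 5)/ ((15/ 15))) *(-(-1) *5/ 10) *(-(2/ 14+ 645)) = -6555512533/ 5636785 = -1162.99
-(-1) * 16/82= 0.20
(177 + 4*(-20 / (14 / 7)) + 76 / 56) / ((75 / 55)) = 21307 / 210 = 101.46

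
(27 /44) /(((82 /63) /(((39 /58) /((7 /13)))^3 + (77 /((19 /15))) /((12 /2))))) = 3732215275071 /655390573376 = 5.69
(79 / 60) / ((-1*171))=-79 / 10260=-0.01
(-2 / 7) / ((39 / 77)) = -22 / 39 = -0.56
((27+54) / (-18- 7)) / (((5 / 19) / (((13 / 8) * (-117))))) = 2340819 / 1000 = 2340.82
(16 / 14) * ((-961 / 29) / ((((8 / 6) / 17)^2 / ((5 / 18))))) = -1388645 / 812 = -1710.15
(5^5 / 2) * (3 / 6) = 3125 / 4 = 781.25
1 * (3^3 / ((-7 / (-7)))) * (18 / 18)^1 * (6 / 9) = 18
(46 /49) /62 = 23 /1519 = 0.02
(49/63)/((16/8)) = 7/18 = 0.39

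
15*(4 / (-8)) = -7.50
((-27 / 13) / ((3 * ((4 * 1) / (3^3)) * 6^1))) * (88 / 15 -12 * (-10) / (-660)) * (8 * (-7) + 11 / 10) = 6951987 / 28600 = 243.08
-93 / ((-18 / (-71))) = -2201 / 6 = -366.83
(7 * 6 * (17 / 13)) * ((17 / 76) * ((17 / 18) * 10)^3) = 1242374875 / 120042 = 10349.50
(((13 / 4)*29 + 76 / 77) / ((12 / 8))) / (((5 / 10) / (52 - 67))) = -146665 / 77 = -1904.74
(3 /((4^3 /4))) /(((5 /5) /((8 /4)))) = 3 /8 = 0.38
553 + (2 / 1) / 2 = 554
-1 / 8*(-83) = 83 / 8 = 10.38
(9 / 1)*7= 63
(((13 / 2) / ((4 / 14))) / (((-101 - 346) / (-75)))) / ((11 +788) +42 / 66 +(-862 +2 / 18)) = -225225 / 3673148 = -0.06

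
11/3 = 3.67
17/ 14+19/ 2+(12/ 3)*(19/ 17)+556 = 67971/ 119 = 571.18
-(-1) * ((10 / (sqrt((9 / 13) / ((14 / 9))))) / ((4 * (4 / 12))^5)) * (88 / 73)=1485 * sqrt(182) / 4672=4.29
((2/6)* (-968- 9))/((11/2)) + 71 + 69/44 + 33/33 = 1895/132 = 14.36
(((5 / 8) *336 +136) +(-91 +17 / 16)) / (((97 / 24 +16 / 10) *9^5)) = 20485 / 26650782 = 0.00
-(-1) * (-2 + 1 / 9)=-17 / 9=-1.89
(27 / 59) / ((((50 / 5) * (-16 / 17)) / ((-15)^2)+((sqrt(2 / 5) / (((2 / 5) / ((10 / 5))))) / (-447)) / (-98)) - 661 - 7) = -1125343182074910120 / 1642770474425498659897 - 38454549525 * sqrt(10) / 1642770474425498659897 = -0.00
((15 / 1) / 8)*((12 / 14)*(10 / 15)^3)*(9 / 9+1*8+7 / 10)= 97 / 21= 4.62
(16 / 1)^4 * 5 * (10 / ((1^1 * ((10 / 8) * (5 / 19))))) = 9961472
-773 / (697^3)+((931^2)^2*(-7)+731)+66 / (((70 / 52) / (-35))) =-1780717793435137497109 / 338608873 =-5258922418832.00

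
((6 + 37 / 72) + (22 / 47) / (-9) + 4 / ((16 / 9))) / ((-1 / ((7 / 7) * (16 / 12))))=-9827 / 846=-11.62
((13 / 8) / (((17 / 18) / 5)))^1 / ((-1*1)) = -585 / 68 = -8.60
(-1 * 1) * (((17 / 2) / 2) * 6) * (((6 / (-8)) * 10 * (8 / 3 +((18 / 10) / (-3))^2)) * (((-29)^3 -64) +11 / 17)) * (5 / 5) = -28308489 / 2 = -14154244.50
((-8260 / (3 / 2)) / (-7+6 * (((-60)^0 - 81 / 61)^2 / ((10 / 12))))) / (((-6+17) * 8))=7683865 / 764511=10.05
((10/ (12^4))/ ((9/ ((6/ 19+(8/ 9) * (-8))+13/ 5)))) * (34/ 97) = -60979/ 773883072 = -0.00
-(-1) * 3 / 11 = 0.27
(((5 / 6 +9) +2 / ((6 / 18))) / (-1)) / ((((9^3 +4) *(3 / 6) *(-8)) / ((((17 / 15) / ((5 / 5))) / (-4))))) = -323 / 211104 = -0.00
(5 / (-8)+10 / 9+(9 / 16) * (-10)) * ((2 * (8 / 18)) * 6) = -740 / 27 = -27.41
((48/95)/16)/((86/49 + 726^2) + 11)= 0.00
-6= -6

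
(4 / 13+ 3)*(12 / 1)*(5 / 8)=645 / 26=24.81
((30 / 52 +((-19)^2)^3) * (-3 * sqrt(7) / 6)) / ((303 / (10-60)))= 302770525 * sqrt(7) / 78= 10269942.48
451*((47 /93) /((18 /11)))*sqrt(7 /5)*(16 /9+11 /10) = 60390253*sqrt(35) /753300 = 474.28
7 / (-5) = -7 / 5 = -1.40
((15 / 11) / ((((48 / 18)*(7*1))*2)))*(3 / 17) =135 / 20944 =0.01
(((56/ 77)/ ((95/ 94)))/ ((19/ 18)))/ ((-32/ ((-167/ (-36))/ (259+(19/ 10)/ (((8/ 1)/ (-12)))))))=-167/ 432839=-0.00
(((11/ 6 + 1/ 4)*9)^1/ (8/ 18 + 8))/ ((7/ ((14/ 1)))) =675/ 152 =4.44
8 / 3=2.67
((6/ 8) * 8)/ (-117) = -2/ 39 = -0.05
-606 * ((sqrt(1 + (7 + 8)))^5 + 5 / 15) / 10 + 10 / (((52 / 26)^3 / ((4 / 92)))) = -28554291 / 460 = -62074.55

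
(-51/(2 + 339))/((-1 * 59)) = 51/20119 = 0.00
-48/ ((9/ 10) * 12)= -40/ 9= -4.44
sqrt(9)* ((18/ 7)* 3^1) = 162/ 7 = 23.14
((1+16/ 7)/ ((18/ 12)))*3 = 46/ 7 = 6.57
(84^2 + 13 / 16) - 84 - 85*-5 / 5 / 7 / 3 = 2344225 / 336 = 6976.86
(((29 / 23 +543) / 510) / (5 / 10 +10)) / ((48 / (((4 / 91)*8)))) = 25036 / 33624045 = 0.00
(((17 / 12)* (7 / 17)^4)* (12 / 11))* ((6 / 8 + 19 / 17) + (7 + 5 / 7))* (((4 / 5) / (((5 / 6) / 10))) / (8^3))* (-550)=-23466345 / 5345344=-4.39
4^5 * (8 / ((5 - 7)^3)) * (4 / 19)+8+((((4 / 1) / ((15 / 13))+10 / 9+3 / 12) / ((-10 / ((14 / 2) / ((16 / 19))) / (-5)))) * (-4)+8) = -7656443 / 27360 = -279.84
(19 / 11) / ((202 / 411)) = 7809 / 2222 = 3.51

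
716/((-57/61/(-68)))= 2969968/57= 52104.70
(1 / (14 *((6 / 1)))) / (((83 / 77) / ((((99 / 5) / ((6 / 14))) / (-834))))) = -0.00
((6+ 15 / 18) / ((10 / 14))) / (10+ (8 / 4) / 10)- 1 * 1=-19 / 306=-0.06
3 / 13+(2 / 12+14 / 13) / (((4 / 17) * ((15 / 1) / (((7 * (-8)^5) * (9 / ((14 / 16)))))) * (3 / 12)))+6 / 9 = -648413009 / 195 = -3325194.92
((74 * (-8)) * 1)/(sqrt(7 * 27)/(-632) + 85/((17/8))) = -9458360320/639078211-1122432 * sqrt(21)/639078211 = -14.81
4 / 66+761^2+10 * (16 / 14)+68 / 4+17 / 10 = 1337839247 / 2310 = 579151.19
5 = 5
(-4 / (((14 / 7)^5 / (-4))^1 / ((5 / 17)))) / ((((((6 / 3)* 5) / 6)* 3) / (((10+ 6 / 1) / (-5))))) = -0.09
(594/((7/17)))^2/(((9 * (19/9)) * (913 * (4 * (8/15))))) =56.23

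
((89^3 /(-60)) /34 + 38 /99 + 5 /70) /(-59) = 162633299 /27803160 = 5.85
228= 228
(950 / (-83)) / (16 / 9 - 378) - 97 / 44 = -13442243 / 6182836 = -2.17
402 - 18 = 384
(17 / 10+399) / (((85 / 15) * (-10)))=-12021 / 1700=-7.07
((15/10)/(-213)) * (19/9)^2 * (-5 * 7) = 12635/11502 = 1.10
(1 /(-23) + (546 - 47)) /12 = 2869 /69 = 41.58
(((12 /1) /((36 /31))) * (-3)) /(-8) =31 /8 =3.88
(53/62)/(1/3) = 159/62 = 2.56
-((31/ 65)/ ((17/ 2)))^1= -62/ 1105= -0.06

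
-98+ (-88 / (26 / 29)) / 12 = -4141 / 39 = -106.18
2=2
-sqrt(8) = -2 * sqrt(2) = -2.83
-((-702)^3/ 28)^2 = -7480018812358404/ 49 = -152653445150171.51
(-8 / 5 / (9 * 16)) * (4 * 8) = -16 / 45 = -0.36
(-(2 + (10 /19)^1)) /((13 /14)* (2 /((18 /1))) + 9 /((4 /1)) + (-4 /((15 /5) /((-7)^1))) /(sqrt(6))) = 7172928 /10836365 - 4741632* sqrt(6) /10836365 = -0.41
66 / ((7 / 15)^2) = 14850 / 49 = 303.06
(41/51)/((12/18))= 41/34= 1.21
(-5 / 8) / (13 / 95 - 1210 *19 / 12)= 1425 / 4367788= 0.00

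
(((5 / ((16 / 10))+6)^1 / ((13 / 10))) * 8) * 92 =67160 / 13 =5166.15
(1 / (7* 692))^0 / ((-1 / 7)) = -7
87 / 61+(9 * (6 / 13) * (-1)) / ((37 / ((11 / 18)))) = 39834 / 29341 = 1.36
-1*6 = -6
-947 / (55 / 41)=-38827 / 55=-705.95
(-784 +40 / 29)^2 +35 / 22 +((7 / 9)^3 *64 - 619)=8253387343825 / 13487958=611907.85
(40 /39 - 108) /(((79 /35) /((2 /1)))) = -94.79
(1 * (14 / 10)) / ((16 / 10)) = 7 / 8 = 0.88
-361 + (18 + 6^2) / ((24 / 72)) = -199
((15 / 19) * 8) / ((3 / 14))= 560 / 19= 29.47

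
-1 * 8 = -8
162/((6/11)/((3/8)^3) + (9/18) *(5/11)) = 32076/2093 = 15.33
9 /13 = 0.69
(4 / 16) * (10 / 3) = 0.83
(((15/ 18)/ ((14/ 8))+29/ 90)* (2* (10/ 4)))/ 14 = 503/ 1764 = 0.29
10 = 10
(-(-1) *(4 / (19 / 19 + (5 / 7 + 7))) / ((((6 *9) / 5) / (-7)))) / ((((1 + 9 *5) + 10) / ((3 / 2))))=-35 / 4392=-0.01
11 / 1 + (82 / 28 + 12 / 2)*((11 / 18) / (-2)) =4169 / 504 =8.27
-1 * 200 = -200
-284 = -284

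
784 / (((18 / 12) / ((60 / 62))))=15680 / 31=505.81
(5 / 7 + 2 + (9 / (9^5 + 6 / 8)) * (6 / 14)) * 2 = 427418 / 78733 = 5.43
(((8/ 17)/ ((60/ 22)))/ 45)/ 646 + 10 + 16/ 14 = 289101304/ 25944975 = 11.14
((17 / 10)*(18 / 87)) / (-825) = -17 / 39875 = -0.00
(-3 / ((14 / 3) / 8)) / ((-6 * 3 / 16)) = 32 / 7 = 4.57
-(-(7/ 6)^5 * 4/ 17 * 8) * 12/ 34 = 33614/ 23409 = 1.44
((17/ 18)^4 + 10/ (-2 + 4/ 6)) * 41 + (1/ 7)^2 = -1413827215/ 5143824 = -274.86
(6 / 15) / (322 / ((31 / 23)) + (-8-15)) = 62 / 33465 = 0.00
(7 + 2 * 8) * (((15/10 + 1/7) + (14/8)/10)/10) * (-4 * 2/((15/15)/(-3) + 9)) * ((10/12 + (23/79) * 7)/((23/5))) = -692749/287560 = -2.41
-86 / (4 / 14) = -301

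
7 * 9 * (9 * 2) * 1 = 1134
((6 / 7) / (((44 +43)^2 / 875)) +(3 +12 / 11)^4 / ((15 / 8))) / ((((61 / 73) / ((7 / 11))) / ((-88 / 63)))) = -3224533370000 / 20279644407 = -159.00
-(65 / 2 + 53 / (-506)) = -8196 / 253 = -32.40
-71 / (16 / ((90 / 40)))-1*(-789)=49857 / 64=779.02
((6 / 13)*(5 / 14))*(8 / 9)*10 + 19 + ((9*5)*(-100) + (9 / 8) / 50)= -489162743 / 109200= -4479.51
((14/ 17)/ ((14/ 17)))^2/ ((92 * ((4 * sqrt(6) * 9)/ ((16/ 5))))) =sqrt(6)/ 6210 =0.00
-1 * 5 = -5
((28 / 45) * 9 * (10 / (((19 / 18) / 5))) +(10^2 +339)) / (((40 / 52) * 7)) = 173953 / 1330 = 130.79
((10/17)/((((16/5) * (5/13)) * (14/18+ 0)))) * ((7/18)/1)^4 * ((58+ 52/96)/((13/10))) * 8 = 12047875/2379456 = 5.06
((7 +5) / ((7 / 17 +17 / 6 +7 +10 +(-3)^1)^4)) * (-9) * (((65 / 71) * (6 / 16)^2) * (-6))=641138098770 / 679706943653831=0.00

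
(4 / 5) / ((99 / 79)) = 316 / 495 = 0.64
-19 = -19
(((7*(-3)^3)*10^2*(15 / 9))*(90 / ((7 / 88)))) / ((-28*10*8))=111375 / 7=15910.71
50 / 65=10 / 13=0.77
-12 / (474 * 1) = -2 / 79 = -0.03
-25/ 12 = -2.08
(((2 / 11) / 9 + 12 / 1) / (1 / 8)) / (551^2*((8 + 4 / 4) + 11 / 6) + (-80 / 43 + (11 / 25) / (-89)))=260236000 / 8900833533603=0.00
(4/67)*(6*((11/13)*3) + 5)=1052/871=1.21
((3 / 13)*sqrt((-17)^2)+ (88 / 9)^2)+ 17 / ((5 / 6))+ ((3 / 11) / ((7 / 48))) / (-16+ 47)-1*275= -1948117538 / 12567555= -155.01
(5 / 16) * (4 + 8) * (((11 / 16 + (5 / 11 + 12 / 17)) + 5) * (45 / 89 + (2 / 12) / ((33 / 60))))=243306875 / 11716672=20.77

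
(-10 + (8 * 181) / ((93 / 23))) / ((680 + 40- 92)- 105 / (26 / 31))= 841724 / 1215789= 0.69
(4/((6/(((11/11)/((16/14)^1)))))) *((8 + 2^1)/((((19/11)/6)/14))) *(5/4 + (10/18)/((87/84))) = 5026175/9918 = 506.77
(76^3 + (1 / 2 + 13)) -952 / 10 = 4388943 / 10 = 438894.30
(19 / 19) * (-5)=-5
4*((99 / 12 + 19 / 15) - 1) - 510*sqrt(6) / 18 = 511 / 15 - 85*sqrt(6) / 3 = -35.34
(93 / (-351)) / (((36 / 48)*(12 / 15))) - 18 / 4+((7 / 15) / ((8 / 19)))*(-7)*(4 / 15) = -61517 / 8775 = -7.01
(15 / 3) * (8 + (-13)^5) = -1856425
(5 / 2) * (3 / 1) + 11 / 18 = 73 / 9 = 8.11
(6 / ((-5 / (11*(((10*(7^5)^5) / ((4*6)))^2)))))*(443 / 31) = -43819600764104196952403130497979506394506681885 / 744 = -58897312854978759344627860000000000000000000.00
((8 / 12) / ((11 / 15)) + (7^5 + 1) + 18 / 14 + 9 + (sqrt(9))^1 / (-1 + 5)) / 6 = 5180543 / 1848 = 2803.32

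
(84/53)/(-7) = -0.23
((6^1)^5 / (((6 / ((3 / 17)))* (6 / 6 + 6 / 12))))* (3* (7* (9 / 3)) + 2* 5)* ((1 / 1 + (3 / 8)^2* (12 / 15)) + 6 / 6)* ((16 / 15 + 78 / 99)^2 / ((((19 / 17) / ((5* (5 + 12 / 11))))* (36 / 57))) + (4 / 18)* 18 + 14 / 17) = 34642491196014 / 9616475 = 3602410.57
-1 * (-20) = 20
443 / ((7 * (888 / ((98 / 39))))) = 3101 / 17316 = 0.18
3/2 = 1.50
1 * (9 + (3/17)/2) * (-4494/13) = -694323/221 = -3141.73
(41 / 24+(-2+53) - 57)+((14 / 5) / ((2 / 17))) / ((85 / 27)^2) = -96403 / 51000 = -1.89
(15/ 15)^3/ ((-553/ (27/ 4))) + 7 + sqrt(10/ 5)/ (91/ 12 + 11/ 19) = 228 * sqrt(2)/ 1861 + 15457/ 2212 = 7.16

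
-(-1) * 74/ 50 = 37/ 25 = 1.48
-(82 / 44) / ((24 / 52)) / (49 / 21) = -533 / 308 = -1.73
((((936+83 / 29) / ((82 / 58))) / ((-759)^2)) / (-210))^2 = 741309529 / 24602169510495908100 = 0.00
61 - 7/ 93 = 60.92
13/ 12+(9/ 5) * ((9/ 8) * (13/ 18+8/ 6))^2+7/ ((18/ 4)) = 12.26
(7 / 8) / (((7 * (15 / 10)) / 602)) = 301 / 6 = 50.17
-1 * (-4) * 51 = 204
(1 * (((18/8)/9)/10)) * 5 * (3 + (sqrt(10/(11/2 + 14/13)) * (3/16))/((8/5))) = 5 * sqrt(1235)/9728 + 3/8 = 0.39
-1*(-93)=93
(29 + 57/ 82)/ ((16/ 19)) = 35.26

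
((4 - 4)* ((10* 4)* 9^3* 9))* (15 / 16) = 0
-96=-96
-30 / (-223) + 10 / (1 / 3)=6720 / 223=30.13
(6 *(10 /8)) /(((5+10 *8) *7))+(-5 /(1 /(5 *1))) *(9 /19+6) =-731793 /4522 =-161.83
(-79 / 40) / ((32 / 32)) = -1.98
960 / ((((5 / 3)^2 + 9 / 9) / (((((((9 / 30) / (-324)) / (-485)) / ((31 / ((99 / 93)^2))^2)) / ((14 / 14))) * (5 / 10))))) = 2371842 / 7317467849845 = 0.00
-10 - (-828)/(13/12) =9806/13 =754.31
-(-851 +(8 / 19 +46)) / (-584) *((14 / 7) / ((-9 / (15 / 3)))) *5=382175 / 49932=7.65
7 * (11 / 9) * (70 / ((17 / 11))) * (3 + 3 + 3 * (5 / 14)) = 46585 / 17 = 2740.29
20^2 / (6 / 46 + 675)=1150 / 1941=0.59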